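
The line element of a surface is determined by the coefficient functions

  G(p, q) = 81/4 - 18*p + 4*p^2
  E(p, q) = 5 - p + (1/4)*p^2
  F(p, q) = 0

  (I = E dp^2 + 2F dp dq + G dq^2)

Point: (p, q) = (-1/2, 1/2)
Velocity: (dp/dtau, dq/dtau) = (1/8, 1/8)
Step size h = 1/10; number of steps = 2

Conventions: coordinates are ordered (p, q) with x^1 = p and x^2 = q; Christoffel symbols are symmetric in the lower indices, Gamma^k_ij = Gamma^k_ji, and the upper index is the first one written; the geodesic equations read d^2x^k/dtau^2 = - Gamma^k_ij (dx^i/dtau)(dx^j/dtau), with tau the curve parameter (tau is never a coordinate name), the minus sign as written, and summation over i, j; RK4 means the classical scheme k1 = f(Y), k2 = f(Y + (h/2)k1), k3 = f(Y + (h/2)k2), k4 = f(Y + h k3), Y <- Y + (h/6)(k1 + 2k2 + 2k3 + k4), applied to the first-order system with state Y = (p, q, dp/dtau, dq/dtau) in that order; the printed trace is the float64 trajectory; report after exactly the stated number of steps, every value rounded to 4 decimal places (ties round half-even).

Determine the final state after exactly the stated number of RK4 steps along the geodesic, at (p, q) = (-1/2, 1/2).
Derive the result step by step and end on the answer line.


f(Y) = (dp/dtau, dq/dtau, -Gamma^p_ij Y'^i Y'^j, -Gamma^q_ij Y'^i Y'^j) with the Gammas evaluated at the stage position; h = 0.100000; intermediate values shown to 6 dp
step 0: p = -0.5000, q = 0.5000, dp/dtau = 0.1250, dq/dtau = 0.1250
step 1:
  k1: at (p, q) = (-0.500000, 0.500000), (dp/dtau, dq/dtau) = (0.125000, 0.125000); Gamma_ppp = -0.112360, Gamma_ppq = 0.000000, Gamma_pqq = 1.977528, Gamma_qpp = 0.000000, Gamma_qpq = -0.363636, Gamma_qqq = 0.000000; k1 = (0.125000, 0.125000, -0.029143, 0.011364)
  k2: at (p, q) = (-0.493750, 0.506250), (dp/dtau, dq/dtau) = (0.123543, 0.125568); Gamma_ppp = -0.112236, Gamma_ppq = 0.000000, Gamma_pqq = 1.975805, Gamma_qpp = 0.000000, Gamma_qpq = -0.364465, Gamma_qqq = 0.000000; k2 = (0.123543, 0.125568, -0.029440, 0.011308)
  k3: at (p, q) = (-0.493823, 0.506278), (dp/dtau, dq/dtau) = (0.123528, 0.125565); Gamma_ppp = -0.112238, Gamma_ppq = 0.000000, Gamma_pqq = 1.975825, Gamma_qpp = 0.000000, Gamma_qpq = -0.364455, Gamma_qqq = 0.000000; k3 = (0.123528, 0.125565, -0.029440, 0.011306)
  k4: at (p, q) = (-0.487647, 0.512557), (dp/dtau, dq/dtau) = (0.122056, 0.126131); Gamma_ppp = -0.112115, Gamma_ppq = 0.000000, Gamma_pqq = 1.974112, Gamma_qpp = 0.000000, Gamma_qpq = -0.365277, Gamma_qqq = 0.000000; k4 = (0.122056, 0.126131, -0.029736, 0.011247)
  Y <- Y + (h/6)(k1 + 2k2 + 2k3 + k4): p = -0.4876, q = 0.5126, dp/dtau = 0.1221, dq/dtau = 0.1261
step 2:
  k1: at (p, q) = (-0.487647, 0.512557), (dp/dtau, dq/dtau) = (0.122056, 0.126131); Gamma_ppp = -0.112115, Gamma_ppq = 0.000000, Gamma_pqq = 1.974111, Gamma_qpp = 0.000000, Gamma_qpq = -0.365277, Gamma_qqq = 0.000000; k1 = (0.122056, 0.126131, -0.029736, 0.011247)
  k2: at (p, q) = (-0.481544, 0.518863), (dp/dtau, dq/dtau) = (0.120569, 0.126693); Gamma_ppp = -0.111993, Gamma_ppq = 0.000000, Gamma_pqq = 1.972407, Gamma_qpp = 0.000000, Gamma_qpq = -0.366093, Gamma_qqq = 0.000000; k2 = (0.120569, 0.126693, -0.030031, 0.011184)
  k3: at (p, q) = (-0.481618, 0.518891), (dp/dtau, dq/dtau) = (0.120554, 0.126690); Gamma_ppp = -0.111994, Gamma_ppq = 0.000000, Gamma_pqq = 1.972427, Gamma_qpp = 0.000000, Gamma_qpq = -0.366083, Gamma_qqq = 0.000000; k3 = (0.120554, 0.126690, -0.030030, 0.011182)
  k4: at (p, q) = (-0.475591, 0.525226), (dp/dtau, dq/dtau) = (0.119053, 0.127249); Gamma_ppp = -0.111873, Gamma_ppq = 0.000000, Gamma_pqq = 1.970733, Gamma_qpp = 0.000000, Gamma_qpq = -0.366893, Gamma_qqq = 0.000000; k4 = (0.119053, 0.127249, -0.030325, 0.011116)
  Y <- Y + (h/6)(k1 + 2k2 + 2k3 + k4): p = -0.4756, q = 0.5252, dp/dtau = 0.1191, dq/dtau = 0.1272

Answer: p = -0.4756, q = 0.5252, dp/dtau = 0.1191, dq/dtau = 0.1272


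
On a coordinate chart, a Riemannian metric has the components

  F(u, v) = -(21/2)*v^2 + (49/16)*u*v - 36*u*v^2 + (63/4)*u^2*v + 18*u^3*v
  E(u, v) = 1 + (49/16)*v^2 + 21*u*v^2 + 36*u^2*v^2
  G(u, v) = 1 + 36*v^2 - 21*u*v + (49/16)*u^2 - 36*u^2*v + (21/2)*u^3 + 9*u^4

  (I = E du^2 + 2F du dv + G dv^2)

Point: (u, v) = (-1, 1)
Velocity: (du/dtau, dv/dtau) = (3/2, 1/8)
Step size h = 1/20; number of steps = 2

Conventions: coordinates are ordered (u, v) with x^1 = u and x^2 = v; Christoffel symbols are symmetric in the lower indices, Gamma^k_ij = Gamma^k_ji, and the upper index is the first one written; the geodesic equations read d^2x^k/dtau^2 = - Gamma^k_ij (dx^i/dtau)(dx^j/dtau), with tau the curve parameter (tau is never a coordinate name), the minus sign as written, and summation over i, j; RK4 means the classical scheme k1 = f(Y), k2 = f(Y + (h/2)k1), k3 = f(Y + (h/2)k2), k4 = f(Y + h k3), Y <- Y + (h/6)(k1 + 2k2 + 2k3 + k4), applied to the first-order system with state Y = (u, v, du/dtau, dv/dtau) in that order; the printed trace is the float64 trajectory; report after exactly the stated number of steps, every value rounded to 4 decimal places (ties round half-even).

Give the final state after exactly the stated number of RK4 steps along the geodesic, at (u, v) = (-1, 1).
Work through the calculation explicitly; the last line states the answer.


f(Y) = (du/dtau, dv/dtau, -Gamma^u_ij Y'^i Y'^j, -Gamma^v_ij Y'^i Y'^j) with the Gammas evaluated at the stage position; h = 0.050000; intermediate values shown to 6 dp
step 0: u = -1.0000, v = 1.0000, du/dtau = 1.5000, dv/dtau = 0.1250
step 1:
  k1: at (u, v) = (-1.000000, 1.000000), (du/dtau, dv/dtau) = (1.500000, 0.125000); Gamma_uuu = -0.612613, Gamma_uuv = 0.433934, Gamma_uvv = 0.612613, Gamma_vuu = -0.684685, Gamma_vuv = 0.484985, Gamma_vvv = 0.684685; k1 = (1.500000, 0.125000, 1.206081, 1.347973)
  k2: at (u, v) = (-0.962500, 1.003125), (du/dtau, dv/dtau) = (1.530152, 0.158699); Gamma_uuu = -0.584910, Gamma_uuv = 0.391154, Gamma_uvv = 0.583087, Gamma_vuu = -0.713309, Gamma_vuv = 0.477021, Gamma_vvv = 0.711087; k2 = (1.530152, 0.158699, 1.164830, 1.420534)
  k3: at (u, v) = (-0.961746, 1.003967), (du/dtau, dv/dtau) = (1.529121, 0.160513); Gamma_uuu = -0.584244, Gamma_uuv = 0.389943, Gamma_uvv = 0.581935, Gamma_vuu = -0.713870, Gamma_vuv = 0.476460, Gamma_vvv = 0.711049; k3 = (1.529121, 0.160513, 1.159673, 1.416971)
  k4: at (u, v) = (-0.923544, 1.008026), (du/dtau, dv/dtau) = (1.557984, 0.195849); Gamma_uuu = -0.554669, Gamma_uuv = 0.347692, Gamma_uvv = 0.550253, Gamma_vuu = -0.741005, Gamma_vuv = 0.464496, Gamma_vvv = 0.735106; k4 = (1.557984, 0.195849, 1.113068, 1.486993)
  Y <- Y + (h/6)(k1 + 2k2 + 2k3 + k4): u = -0.9235, v = 1.0080, du/dtau = 1.5581, dv/dtau = 0.1959
step 2:
  k1: at (u, v) = (-0.923529, 1.007994), (du/dtau, dv/dtau) = (1.558068, 0.195916); Gamma_uuu = -0.554660, Gamma_uuv = 0.347690, Gamma_uvv = 0.550262, Gamma_vuu = -0.741015, Gamma_vuv = 0.464506, Gamma_vvv = 0.735139; k1 = (1.558068, 0.195916, 1.113094, 1.487072)
  k2: at (u, v) = (-0.884577, 1.012892), (du/dtau, dv/dtau) = (1.585895, 0.233093); Gamma_uuu = -0.523385, Gamma_uuv = 0.306371, Gamma_uvv = 0.516723, Gamma_vuu = -0.766622, Gamma_vuv = 0.448753, Gamma_vvv = 0.756864; k2 = (1.585895, 0.233093, 1.061764, 1.555207)
  k3: at (u, v) = (-0.883882, 1.013821), (du/dtau, dv/dtau) = (1.584612, 0.234797); Gamma_uuu = -0.522751, Gamma_uuv = 0.305361, Gamma_uvv = 0.515625, Gamma_vuu = -0.767059, Gamma_vuv = 0.448071, Gamma_vvv = 0.756601; k3 = (1.584612, 0.234797, 1.056974, 1.550950)
  k4: at (u, v) = (-0.844298, 1.019734), (du/dtau, dv/dtau) = (1.610917, 0.273464); Gamma_uuu = -0.490044, Gamma_uuv = 0.265573, Gamma_uvv = 0.480561, Gamma_vuu = -0.790948, Gamma_vuv = 0.428644, Gamma_vvv = 0.775641; k4 = (1.610917, 0.273464, 1.001768, 1.616887)
  Y <- Y + (h/6)(k1 + 2k2 + 2k3 + k4): u = -0.8443, v = 1.0197, du/dtau = 1.6110, dv/dtau = 0.2736

Answer: u = -0.8443, v = 1.0197, du/dtau = 1.6110, dv/dtau = 0.2736


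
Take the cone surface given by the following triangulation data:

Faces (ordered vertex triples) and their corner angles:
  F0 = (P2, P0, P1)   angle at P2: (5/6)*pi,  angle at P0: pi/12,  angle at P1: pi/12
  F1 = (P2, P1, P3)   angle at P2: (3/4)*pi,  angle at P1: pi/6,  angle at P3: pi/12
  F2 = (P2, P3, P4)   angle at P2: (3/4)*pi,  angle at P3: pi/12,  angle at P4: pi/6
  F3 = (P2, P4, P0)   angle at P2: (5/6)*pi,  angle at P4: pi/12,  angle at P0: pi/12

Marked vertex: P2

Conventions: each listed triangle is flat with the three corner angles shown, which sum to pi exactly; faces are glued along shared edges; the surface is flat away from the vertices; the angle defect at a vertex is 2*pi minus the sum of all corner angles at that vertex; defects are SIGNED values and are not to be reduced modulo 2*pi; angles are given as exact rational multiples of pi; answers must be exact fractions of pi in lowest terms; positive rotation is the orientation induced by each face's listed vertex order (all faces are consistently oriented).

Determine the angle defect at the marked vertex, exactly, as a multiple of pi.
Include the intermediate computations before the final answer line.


Sum of corner angles at P2: (19/6)*pi
defect = 2*pi - (19/6)*pi

Answer: defect(P2) = (-7/6)*pi


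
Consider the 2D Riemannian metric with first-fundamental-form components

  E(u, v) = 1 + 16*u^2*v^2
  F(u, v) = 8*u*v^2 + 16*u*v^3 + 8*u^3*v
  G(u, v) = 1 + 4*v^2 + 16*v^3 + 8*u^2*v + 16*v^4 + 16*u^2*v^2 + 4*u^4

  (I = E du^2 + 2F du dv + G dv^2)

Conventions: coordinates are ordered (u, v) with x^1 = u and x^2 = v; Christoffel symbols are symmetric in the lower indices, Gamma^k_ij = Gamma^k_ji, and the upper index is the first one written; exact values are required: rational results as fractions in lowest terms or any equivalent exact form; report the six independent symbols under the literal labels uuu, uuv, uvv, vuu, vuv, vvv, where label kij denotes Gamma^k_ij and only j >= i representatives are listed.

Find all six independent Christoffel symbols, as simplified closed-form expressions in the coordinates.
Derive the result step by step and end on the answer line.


E = 1 + 16*u^2*v^2; F = 8*u*v^2 + 16*u*v^3 + 8*u^3*v; G = 1 + 4*v^2 + 16*v^3 + 8*u^2*v + 16*v^4 + 16*u^2*v^2 + 4*u^4
Gamma^k_ij = (1/2) g^{kl} (d_i g_jl + d_j g_il - d_l g_ij), with g^inv = (1/(EG-F^2)) [[G, -F], [-F, E]]
first partials: E_u = 32*u*v^2, E_v = 32*u^2*v, F_u = 8*v^2 + 16*v^3 + 24*u^2*v, F_v = 16*u*v + 48*u*v^2 + 8*u^3, G_u = 16*u*v + 32*u*v^2 + 16*u^3, G_v = 8*v + 48*v^2 + 8*u^2 + 64*v^3 + 32*u^2*v
D = EG - F^2 = 1 + 4*v^2 + 16*v^3 + 8*u^2*v + 16*v^4 + 32*u^2*v^2 + 4*u^4
expanded: Gamma^u_uu = (G E_u - 2F F_u + F E_v)/(2D), Gamma^u_uv = (G E_v - F G_u)/(2D), Gamma^u_vv = (2G F_v - G G_u - F G_v)/(2D), Gamma^v_uu = (2E F_u - E E_v - F E_u)/(2D), Gamma^v_uv = (E G_u - F E_v)/(2D), Gamma^v_vv = (E G_v - 2F F_v + F G_u)/(2D); substitute and cancel common factors

Answer: Gamma_uuu = 16*u*v^2/(4*u^4 + 32*u^2*v^2 + 8*u^2*v + 16*v^4 + 16*v^3 + 4*v^2 + 1), Gamma_uuv = 16*u^2*v/(4*u^4 + 32*u^2*v^2 + 8*u^2*v + 16*v^4 + 16*v^3 + 4*v^2 + 1), Gamma_uvv = (32*u*v^2 + 8*u*v)/(4*u^4 + 32*u^2*v^2 + 8*u^2*v + 16*v^4 + 16*v^3 + 4*v^2 + 1), Gamma_vuu = (8*u^2*v + 16*v^3 + 8*v^2)/(4*u^4 + 32*u^2*v^2 + 8*u^2*v + 16*v^4 + 16*v^3 + 4*v^2 + 1), Gamma_vuv = (8*u^3 + 16*u*v^2 + 8*u*v)/(4*u^4 + 32*u^2*v^2 + 8*u^2*v + 16*v^4 + 16*v^3 + 4*v^2 + 1), Gamma_vvv = (16*u^2*v + 4*u^2 + 32*v^3 + 24*v^2 + 4*v)/(4*u^4 + 32*u^2*v^2 + 8*u^2*v + 16*v^4 + 16*v^3 + 4*v^2 + 1)


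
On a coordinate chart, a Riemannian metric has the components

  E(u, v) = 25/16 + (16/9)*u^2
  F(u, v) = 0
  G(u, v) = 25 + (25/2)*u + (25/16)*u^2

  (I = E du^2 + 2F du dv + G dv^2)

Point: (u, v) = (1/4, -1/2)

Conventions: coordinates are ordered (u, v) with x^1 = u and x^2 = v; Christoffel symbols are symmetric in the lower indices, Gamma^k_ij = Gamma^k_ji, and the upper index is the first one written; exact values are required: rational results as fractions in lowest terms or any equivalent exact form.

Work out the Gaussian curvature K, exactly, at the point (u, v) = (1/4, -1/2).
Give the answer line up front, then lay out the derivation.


Answer: K = 36864/987377

E = 241/144, F = 0, G = 7225/256, EG - F^2 = 1741225/36864 at the point
E_u = 8/9, E_v = 0, F_u = 0, F_v = 0, G_u = 425/32, G_v = 0
E_vv = 0, F_uv = 0, G_uu = 25/8
K follows from Brioschi's formula, (det M1 - det M2)/(EG - F^2)^2.
M1 = [[-E_vv/2 + F_uv - G_uu/2, E_u/2, F_u - E_v/2], [F_v - G_u/2, E, F], [G_v/2, F, G]] = [[-25/16, 4/9, 0], [-425/64, 241/144, 0], [0, 0, 7225/256]]; det M1 = 5599375/589824
M2 = [[0, E_v/2, G_u/2], [E_v/2, E, F], [G_u/2, F, G]] = [[0, 0, 425/64], [0, 241/144, 0], [425/64, 0, 7225/256]]; det M2 = -43530625/589824
det M1 - det M2 = 3070625/36864; K = 3070625/36864 / (1741225/36864)^2 = 36864/987377


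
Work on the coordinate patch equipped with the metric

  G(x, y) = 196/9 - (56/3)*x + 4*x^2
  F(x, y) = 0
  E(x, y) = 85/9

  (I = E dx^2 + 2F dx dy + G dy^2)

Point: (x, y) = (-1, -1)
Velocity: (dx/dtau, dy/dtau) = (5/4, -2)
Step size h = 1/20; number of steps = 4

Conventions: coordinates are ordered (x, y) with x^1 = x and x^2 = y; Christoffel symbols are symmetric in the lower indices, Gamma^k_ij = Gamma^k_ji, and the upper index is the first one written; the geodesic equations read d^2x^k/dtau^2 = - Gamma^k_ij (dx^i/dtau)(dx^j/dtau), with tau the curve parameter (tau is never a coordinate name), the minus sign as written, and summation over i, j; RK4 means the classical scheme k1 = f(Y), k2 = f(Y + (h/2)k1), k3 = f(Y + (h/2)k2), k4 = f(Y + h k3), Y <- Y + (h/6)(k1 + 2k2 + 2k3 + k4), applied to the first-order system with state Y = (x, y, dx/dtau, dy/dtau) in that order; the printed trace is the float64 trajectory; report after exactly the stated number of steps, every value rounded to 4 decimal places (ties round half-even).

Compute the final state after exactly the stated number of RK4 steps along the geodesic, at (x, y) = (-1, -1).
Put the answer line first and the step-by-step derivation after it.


Answer: x = -0.8698, y = -1.4215, dx/dtau = 0.0279, dy/dtau = -2.1659

f(Y) = (dx/dtau, dy/dtau, -Gamma^x_ij Y'^i Y'^j, -Gamma^y_ij Y'^i Y'^j) with the Gammas evaluated at the stage position; h = 0.050000; intermediate values shown to 6 dp
step 0: x = -1.0000, y = -1.0000, dx/dtau = 1.2500, dy/dtau = -2.0000
step 1:
  k1: at (x, y) = (-1.000000, -1.000000), (dx/dtau, dy/dtau) = (1.250000, -2.000000); Gamma_xxx = 0.000000, Gamma_xxy = 0.000000, Gamma_xyy = 1.411765, Gamma_yxx = 0.000000, Gamma_yxy = -0.300000, Gamma_yyy = 0.000000; k1 = (1.250000, -2.000000, -5.647059, -1.500000)
  k2: at (x, y) = (-0.968750, -1.050000), (dx/dtau, dy/dtau) = (1.108824, -2.037500); Gamma_xxx = 0.000000, Gamma_xxy = 0.000000, Gamma_xyy = 1.398529, Gamma_yxx = 0.000000, Gamma_yxy = -0.302839, Gamma_yyy = 0.000000; k2 = (1.108824, -2.037500, -5.805864, -1.368365)
  k3: at (x, y) = (-0.972279, -1.050938), (dx/dtau, dy/dtau) = (1.104853, -2.034209); Gamma_xxx = 0.000000, Gamma_xxy = 0.000000, Gamma_xyy = 1.400024, Gamma_yxx = 0.000000, Gamma_yxy = -0.302516, Gamma_yyy = 0.000000; k3 = (1.104853, -2.034209, -5.793310, -1.359810)
  k4: at (x, y) = (-0.944757, -1.101710), (dx/dtau, dy/dtau) = (0.960335, -2.067991); Gamma_xxx = 0.000000, Gamma_xxy = 0.000000, Gamma_xyy = 1.388368, Gamma_yxx = 0.000000, Gamma_yxy = -0.305056, Gamma_yyy = 0.000000; k4 = (0.960335, -2.067991, -5.937473, -1.211658)
  Y <- Y + (h/6)(k1 + 2k2 + 2k3 + k4): x = -0.9447, y = -1.1018, dx/dtau = 0.9601, dy/dtau = -2.0681
step 2:
  k1: at (x, y) = (-0.944686, -1.101762), (dx/dtau, dy/dtau) = (0.960143, -2.068067); Gamma_xxx = 0.000000, Gamma_xxy = 0.000000, Gamma_xyy = 1.388338, Gamma_yxx = 0.000000, Gamma_yxy = -0.305062, Gamma_yyy = 0.000000; k1 = (0.960143, -2.068067, -5.937781, -1.211487)
  k2: at (x, y) = (-0.920682, -1.153463), (dx/dtau, dy/dtau) = (0.811698, -2.098354); Gamma_xxx = 0.000000, Gamma_xxy = 0.000000, Gamma_xyy = 1.378171, Gamma_yxx = 0.000000, Gamma_yxy = -0.307313, Gamma_yyy = 0.000000; k2 = (0.811698, -2.098354, -6.068211, -1.046848)
  k3: at (x, y) = (-0.924393, -1.154221), (dx/dtau, dy/dtau) = (0.808437, -2.094238); Gamma_xxx = 0.000000, Gamma_xxy = 0.000000, Gamma_xyy = 1.379743, Gamma_yxx = 0.000000, Gamma_yxy = -0.306963, Gamma_yyy = 0.000000; k3 = (0.808437, -2.094238, -6.051322, -1.039412)
  k4: at (x, y) = (-0.904264, -1.206474), (dx/dtau, dy/dtau) = (0.657577, -2.120037); Gamma_xxx = 0.000000, Gamma_xxy = 0.000000, Gamma_xyy = 1.371218, Gamma_yxx = 0.000000, Gamma_yxy = -0.308871, Gamma_yyy = 0.000000; k4 = (0.657577, -2.120037, -6.163018, -0.861186)
  Y <- Y + (h/6)(k1 + 2k2 + 2k3 + k4): x = -0.9042, y = -1.2065, dx/dtau = 0.6573, dy/dtau = -2.1201
step 3:
  k1: at (x, y) = (-0.904203, -1.206539), (dx/dtau, dy/dtau) = (0.657310, -2.120110); Gamma_xxx = 0.000000, Gamma_xxy = 0.000000, Gamma_xyy = 1.371192, Gamma_yxx = 0.000000, Gamma_yxy = -0.308877, Gamma_yyy = 0.000000; k1 = (0.657310, -2.120110, -6.163324, -0.860883)
  k2: at (x, y) = (-0.887770, -1.259542), (dx/dtau, dy/dtau) = (0.503227, -2.141632); Gamma_xxx = 0.000000, Gamma_xxy = 0.000000, Gamma_xyy = 1.364232, Gamma_yxx = 0.000000, Gamma_yxy = -0.310453, Gamma_yyy = 0.000000; k2 = (0.503227, -2.141632, -6.257170, -0.669167)
  k3: at (x, y) = (-0.891622, -1.260080), (dx/dtau, dy/dtau) = (0.500881, -2.136839); Gamma_xxx = 0.000000, Gamma_xxy = 0.000000, Gamma_xyy = 1.365863, Gamma_yxx = 0.000000, Gamma_yxy = -0.310082, Gamma_yyy = 0.000000; k3 = (0.500881, -2.136839, -6.236644, -0.663763)
  k4: at (x, y) = (-0.879159, -1.313381), (dx/dtau, dy/dtau) = (0.345478, -2.153298); Gamma_xxx = 0.000000, Gamma_xxy = 0.000000, Gamma_xyy = 1.360585, Gamma_yxx = 0.000000, Gamma_yxy = -0.311285, Gamma_yyy = 0.000000; k4 = (0.345478, -2.153298, -6.308614, -0.463141)
  Y <- Y + (h/6)(k1 + 2k2 + 2k3 + k4): x = -0.8791, y = -1.3135, dx/dtau = 0.3451, dy/dtau = -2.1534
step 4:
  k1: at (x, y) = (-0.879111, -1.313459), (dx/dtau, dy/dtau) = (0.345147, -2.153359); Gamma_xxx = 0.000000, Gamma_xxy = 0.000000, Gamma_xyy = 1.360565, Gamma_yxx = 0.000000, Gamma_yxy = -0.311289, Gamma_yyy = 0.000000; k1 = (0.345147, -2.153359, -6.308877, -0.462717)
  k2: at (x, y) = (-0.870482, -1.367293), (dx/dtau, dy/dtau) = (0.187425, -2.164927); Gamma_xxx = 0.000000, Gamma_xxy = 0.000000, Gamma_xyy = 1.356910, Gamma_yxx = 0.000000, Gamma_yxy = -0.312128, Gamma_yyy = 0.000000; k2 = (0.187425, -2.164927, -6.359714, -0.253300)
  k3: at (x, y) = (-0.874425, -1.367582), (dx/dtau, dy/dtau) = (0.186155, -2.159692); Gamma_xxx = 0.000000, Gamma_xxy = 0.000000, Gamma_xyy = 1.358580, Gamma_yxx = 0.000000, Gamma_yxy = -0.311744, Gamma_yyy = 0.000000; k3 = (0.186155, -2.159692, -6.336781, -0.250665)
  k4: at (x, y) = (-0.869803, -1.421443), (dx/dtau, dy/dtau) = (0.028308, -2.165892); Gamma_xxx = 0.000000, Gamma_xxy = 0.000000, Gamma_xyy = 1.356623, Gamma_yxx = 0.000000, Gamma_yxy = -0.312194, Gamma_yyy = 0.000000; k4 = (0.028308, -2.165892, -6.364038, -0.038283)
  Y <- Y + (h/6)(k1 + 2k2 + 2k3 + k4): x = -0.8698, y = -1.4215, dx/dtau = 0.0279, dy/dtau = -2.1659


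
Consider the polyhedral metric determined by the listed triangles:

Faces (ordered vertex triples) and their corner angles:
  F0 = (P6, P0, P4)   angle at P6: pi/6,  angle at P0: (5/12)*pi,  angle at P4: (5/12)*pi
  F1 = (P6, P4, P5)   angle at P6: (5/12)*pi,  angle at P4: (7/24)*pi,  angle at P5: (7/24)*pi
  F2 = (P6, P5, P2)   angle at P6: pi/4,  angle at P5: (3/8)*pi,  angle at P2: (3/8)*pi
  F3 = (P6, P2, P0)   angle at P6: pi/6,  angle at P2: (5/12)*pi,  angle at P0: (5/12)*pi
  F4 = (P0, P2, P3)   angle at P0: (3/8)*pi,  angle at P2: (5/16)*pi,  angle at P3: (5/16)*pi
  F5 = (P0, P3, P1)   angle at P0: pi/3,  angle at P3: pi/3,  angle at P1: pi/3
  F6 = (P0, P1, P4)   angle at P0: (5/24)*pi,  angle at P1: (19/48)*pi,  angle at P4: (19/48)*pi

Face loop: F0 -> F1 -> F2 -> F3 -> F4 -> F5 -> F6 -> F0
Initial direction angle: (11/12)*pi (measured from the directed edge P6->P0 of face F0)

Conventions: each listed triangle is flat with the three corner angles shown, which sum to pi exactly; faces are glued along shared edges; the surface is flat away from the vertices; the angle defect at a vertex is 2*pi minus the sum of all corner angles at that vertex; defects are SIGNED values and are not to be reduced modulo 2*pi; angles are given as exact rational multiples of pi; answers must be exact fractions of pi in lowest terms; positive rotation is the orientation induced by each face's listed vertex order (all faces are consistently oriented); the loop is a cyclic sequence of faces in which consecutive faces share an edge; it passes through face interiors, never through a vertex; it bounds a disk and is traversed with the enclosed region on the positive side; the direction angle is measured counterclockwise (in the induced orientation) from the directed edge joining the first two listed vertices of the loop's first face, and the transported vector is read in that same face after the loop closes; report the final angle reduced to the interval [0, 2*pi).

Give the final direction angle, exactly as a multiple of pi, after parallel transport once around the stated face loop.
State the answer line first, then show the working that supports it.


Answer: final direction angle = pi/6

enclosed vertex P0: corner angles sum to (7/4)*pi, defect = 2*pi - (7/4)*pi = pi/4
enclosed vertex P6: corner angles sum to pi, defect = 2*pi - pi = pi
the rotation equals the total enclosed defect, so the final angle is initial + defects (mod 2*pi)
final angle = (11/12)*pi + (5/4)*pi = pi/6 (mod 2*pi)


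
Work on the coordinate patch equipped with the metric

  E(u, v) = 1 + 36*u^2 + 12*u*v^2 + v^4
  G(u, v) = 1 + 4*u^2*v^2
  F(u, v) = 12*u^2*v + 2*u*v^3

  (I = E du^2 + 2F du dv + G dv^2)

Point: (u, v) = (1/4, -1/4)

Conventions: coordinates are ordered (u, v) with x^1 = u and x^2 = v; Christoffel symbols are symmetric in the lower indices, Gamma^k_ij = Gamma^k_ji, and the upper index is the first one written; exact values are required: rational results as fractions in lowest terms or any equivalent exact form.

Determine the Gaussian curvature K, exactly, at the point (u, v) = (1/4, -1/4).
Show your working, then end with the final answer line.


E = 881/256, F = -25/128, G = 65/64, EG - F^2 = 885/256 at the point
E_u = 75/4, E_v = -25/16, F_u = -49/32, F_v = 27/32, G_u = 1/8, G_v = -1/8
E_vv = 27/4, F_uv = 51/8, G_uu = 1/2
Compute both Brioschi determinants and normalise by (EG - F^2)^2.
M1 = [[-E_vv/2 + F_uv - G_uu/2, E_u/2, F_u - E_v/2], [F_v - G_u/2, E, F], [G_v/2, F, G]] = [[11/4, 75/8, -3/4], [25/32, 881/256, -25/128], [-1/16, -25/128, 65/64]]; det M1 = 2187/1024
M2 = [[0, E_v/2, G_u/2], [E_v/2, E, F], [G_u/2, F, G]] = [[0, -25/32, 1/16], [-25/32, 881/256, -25/128], [1/16, -25/128, 65/64]]; det M2 = -629/1024
det M1 - det M2 = 11/4; K = 11/4 / (885/256)^2 = 180224/783225

Answer: K = 180224/783225


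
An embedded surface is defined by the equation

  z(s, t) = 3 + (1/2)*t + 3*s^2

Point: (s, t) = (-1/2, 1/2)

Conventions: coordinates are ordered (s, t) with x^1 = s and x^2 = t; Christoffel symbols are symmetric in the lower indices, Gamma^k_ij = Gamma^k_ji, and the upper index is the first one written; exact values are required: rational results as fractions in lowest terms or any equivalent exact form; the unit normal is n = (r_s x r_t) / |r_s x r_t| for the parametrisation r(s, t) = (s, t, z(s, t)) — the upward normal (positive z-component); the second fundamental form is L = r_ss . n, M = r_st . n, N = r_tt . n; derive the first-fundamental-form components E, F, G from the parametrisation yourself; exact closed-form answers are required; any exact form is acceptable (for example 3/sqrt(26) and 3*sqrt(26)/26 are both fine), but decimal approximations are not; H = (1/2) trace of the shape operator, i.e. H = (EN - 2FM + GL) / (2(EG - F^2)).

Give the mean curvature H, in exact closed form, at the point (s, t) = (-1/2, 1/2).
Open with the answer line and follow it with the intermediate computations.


Answer: H = 30*sqrt(41)/1681

z_s = -3, z_t = 1/2, z_ss = 6, z_st = 0, z_tt = 0
E = 10, F = -3/2, G = 5/4; answer radicand W^2 = 41/4
unnormalised second-form numerators: l = 6, m = 0, n = 0; L = l/sqrt(41/4), and similarly M = m/sqrt(W^2), N = n/sqrt(W^2)
H = (E*n - 2*F*m + G*l) / (2*(EG - F^2)*sqrt(W^2)); E*n - 2*F*m + G*l = 15/2, EG - F^2 = 41/4, so H = (15/41)/sqrt(41/4)


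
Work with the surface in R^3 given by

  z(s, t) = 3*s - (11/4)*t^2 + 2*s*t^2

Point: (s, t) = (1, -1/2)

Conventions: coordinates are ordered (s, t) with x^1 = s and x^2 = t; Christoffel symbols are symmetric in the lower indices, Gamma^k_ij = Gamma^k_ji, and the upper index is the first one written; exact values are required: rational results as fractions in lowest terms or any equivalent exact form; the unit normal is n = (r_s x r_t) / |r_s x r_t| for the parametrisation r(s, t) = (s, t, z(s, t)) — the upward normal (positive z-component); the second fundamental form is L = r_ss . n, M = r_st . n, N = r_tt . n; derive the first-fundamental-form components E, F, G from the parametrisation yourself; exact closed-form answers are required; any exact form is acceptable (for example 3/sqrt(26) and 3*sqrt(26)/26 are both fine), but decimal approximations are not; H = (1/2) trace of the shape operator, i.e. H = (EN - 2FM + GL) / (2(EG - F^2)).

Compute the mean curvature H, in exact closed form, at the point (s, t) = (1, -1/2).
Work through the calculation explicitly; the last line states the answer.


z_s = 7/2, z_t = 3/4, z_ss = 0, z_st = -2, z_tt = -3/2
E = 53/4, F = 21/8, G = 25/16; answer radicand W^2 = 221/16
unnormalised second-form numerators: l = 0, m = -2, n = -3/2; L = l/sqrt(221/16), and similarly M = m/sqrt(W^2), N = n/sqrt(W^2)
H = (E*n - 2*F*m + G*l) / (2*(EG - F^2)*sqrt(W^2)); E*n - 2*F*m + G*l = -75/8, EG - F^2 = 221/16, so H = (-75/221)/sqrt(221/16)

Answer: H = -300*sqrt(221)/48841


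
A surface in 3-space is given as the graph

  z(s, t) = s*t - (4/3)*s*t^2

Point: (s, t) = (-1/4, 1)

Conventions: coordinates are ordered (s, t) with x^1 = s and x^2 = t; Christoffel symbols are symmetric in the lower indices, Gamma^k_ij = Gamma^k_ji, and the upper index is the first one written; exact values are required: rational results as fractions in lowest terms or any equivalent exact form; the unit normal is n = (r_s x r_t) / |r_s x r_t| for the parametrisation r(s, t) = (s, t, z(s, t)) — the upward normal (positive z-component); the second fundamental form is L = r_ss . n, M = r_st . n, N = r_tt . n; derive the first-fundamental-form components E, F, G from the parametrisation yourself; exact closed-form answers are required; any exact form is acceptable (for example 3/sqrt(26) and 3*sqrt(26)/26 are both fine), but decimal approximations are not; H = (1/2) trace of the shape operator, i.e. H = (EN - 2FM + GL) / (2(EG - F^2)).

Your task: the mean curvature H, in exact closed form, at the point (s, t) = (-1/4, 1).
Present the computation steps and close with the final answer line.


z_s = -1/3, z_t = 5/12, z_ss = 0, z_st = -5/3, z_tt = 2/3
E = 10/9, F = -5/36, G = 169/144; answer radicand W^2 = 185/144
unnormalised second-form numerators: l = 0, m = -5/3, n = 2/3; L = l/sqrt(185/144), and similarly M = m/sqrt(W^2), N = n/sqrt(W^2)
H = (E*n - 2*F*m + G*l) / (2*(EG - F^2)*sqrt(W^2)); E*n - 2*F*m + G*l = 5/18, EG - F^2 = 185/144, so H = (4/37)/sqrt(185/144)

Answer: H = 48*sqrt(185)/6845


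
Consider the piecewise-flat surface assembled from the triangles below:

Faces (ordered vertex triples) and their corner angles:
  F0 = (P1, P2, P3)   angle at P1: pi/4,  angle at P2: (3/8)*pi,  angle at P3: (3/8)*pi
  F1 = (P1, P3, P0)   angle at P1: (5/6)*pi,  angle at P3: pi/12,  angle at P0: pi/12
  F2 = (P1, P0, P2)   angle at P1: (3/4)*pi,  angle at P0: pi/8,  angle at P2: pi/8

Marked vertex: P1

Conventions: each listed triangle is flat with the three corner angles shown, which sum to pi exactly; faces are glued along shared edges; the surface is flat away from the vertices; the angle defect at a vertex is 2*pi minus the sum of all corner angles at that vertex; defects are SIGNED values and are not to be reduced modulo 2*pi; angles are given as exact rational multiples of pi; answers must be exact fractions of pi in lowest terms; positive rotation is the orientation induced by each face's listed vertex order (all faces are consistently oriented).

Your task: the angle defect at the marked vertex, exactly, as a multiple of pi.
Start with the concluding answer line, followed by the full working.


Answer: defect(P1) = pi/6

Sum of corner angles at P1: (11/6)*pi
defect = 2*pi - (11/6)*pi


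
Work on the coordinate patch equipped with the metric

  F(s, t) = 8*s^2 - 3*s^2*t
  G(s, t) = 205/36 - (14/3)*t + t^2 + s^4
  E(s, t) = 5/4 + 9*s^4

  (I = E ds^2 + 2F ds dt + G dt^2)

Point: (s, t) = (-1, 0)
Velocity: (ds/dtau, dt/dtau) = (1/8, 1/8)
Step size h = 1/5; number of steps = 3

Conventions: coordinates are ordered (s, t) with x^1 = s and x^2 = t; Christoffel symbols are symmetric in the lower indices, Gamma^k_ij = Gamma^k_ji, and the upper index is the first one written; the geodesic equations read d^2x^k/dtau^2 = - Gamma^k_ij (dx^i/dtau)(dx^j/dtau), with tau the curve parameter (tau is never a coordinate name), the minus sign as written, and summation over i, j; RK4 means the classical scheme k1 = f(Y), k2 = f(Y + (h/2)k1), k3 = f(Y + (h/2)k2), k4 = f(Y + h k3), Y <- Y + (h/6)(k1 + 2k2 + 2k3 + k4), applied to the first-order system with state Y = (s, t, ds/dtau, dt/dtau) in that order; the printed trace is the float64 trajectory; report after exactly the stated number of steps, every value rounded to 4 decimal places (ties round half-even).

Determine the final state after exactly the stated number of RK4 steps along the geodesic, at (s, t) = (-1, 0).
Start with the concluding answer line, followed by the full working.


Answer: s = -0.9614, t = 0.1249, ds/dtau = -0.0004, dt/dtau = 0.2939

f(Y) = (ds/dtau, dt/dtau, -Gamma^s_ij Y'^i Y'^j, -Gamma^t_ij Y'^i Y'^j) with the Gammas evaluated at the stage position; h = 0.200000; intermediate values shown to 6 dp
step 0: s = -1.0000, t = 0.0000, ds/dtau = 0.1250, dt/dtau = 0.1250
step 1:
  k1: at (s, t) = (-1.000000, 0.000000), (ds/dtau, dt/dtau) = (0.125000, 0.125000); Gamma_sss = 1.624060, Gamma_sst = 3.464662, Gamma_stt = 2.592481, Gamma_tss = -4.330827, Gamma_tst = -4.439098, Gamma_ttt = -3.446617; k1 = (0.125000, 0.125000, -0.174154, 0.260244)
  k2: at (s, t) = (-0.987500, 0.012500), (ds/dtau, dt/dtau) = (0.107585, 0.151024); Gamma_sss = 1.835537, Gamma_sst = 3.462141, Gamma_stt = 2.647701, Gamma_tss = -4.550995, Gamma_tst = -4.373386, Gamma_ttt = -3.473312; k2 = (0.107585, 0.151024, -0.194140, 0.274013)
  k3: at (s, t) = (-0.989242, 0.015102), (ds/dtau, dt/dtau) = (0.105586, 0.152401); Gamma_sss = 1.795111, Gamma_sst = 3.458485, Gamma_stt = 2.631204, Gamma_tss = -4.514259, Gamma_tst = -4.384566, Gamma_ttt = -3.464181; k3 = (0.105586, 0.152401, -0.192429, 0.271894)
  k4: at (s, t) = (-0.978883, 0.030480), (ds/dtau, dt/dtau) = (0.086514, 0.179379); Gamma_sss = 1.951167, Gamma_sst = 3.435754, Gamma_stt = 2.655684, Gamma_tss = -4.677451, Gamma_tst = -4.313250, Gamma_ttt = -3.465736; k4 = (0.086514, 0.179379, -0.206693, 0.280398)
  Y <- Y + (h/6)(k1 + 2k2 + 2k3 + k4): s = -0.9787, t = 0.0304, ds/dtau = 0.0865, dt/dtau = 0.1794
step 2:
  k1: at (s, t) = (-0.978738, 0.030374), (ds/dtau, dt/dtau) = (0.086534, 0.179415); Gamma_sss = 1.954125, Gamma_sst = 3.435677, Gamma_stt = 2.656639, Gamma_tss = -4.680112, Gamma_tst = -4.312041, Gamma_ttt = -3.466105; k1 = (0.086534, 0.179415, -0.206830, 0.280511)
  k2: at (s, t) = (-0.970085, 0.048316), (ds/dtau, dt/dtau) = (0.065851, 0.207466); Gamma_sss = 2.064799, Gamma_sst = 3.399621, Gamma_stt = 2.657623, Gamma_tss = -4.798459, Gamma_tst = -4.240458, Gamma_ttt = -3.449863; k2 = (0.065851, 0.207466, -0.216234, 0.285162)
  k3: at (s, t) = (-0.972153, 0.051121), (ds/dtau, dt/dtau) = (0.064910, 0.207931); Gamma_sss = 2.020674, Gamma_sst = 3.402019, Gamma_stt = 2.643171, Gamma_tss = -4.761109, Gamma_tst = -4.261228, Gamma_ttt = -3.445267; k3 = (0.064910, 0.207931, -0.214626, 0.284045)
  k4: at (s, t) = (-0.965756, 0.071961), (ds/dtau, dt/dtau) = (0.043609, 0.236224); Gamma_sss = 2.080538, Gamma_sst = 3.364789, Gamma_stt = 2.625541, Gamma_tss = -4.835018, Gamma_tst = -4.207816, Gamma_ttt = -3.420619; k4 = (0.043609, 0.236224, -0.219791, 0.286765)
  Y <- Y + (h/6)(k1 + 2k2 + 2k3 + k4): s = -0.9657, t = 0.0719, ds/dtau = 0.0436, dt/dtau = 0.2363
step 3:
  k1: at (s, t) = (-0.965683, 0.071922), (ds/dtau, dt/dtau) = (0.043589, 0.236272); Gamma_sss = 2.081914, Gamma_sst = 3.364596, Gamma_stt = 2.625889, Gamma_tss = -4.836211, Gamma_tst = -4.207049, Gamma_ttt = -3.420660; k1 = (0.043589, 0.236272, -0.219847, 0.286800)
  k2: at (s, t) = (-0.961324, 0.095549), (ds/dtau, dt/dtau) = (0.021604, 0.264952); Gamma_sss = 2.096985, Gamma_sst = 3.328887, Gamma_stt = 2.593220, Gamma_tss = -4.872260, Gamma_tst = -4.173282, Gamma_ttt = -3.390681; k2 = (0.021604, 0.264952, -0.221131, 0.288074)
  k3: at (s, t) = (-0.963522, 0.098417), (ds/dtau, dt/dtau) = (0.021476, 0.265079); Gamma_sss = 2.051694, Gamma_sst = 3.333404, Gamma_stt = 2.579677, Gamma_tss = -4.834494, Gamma_tst = -4.197420, Gamma_ttt = -3.387587; k3 = (0.021476, 0.265079, -0.220165, 0.288055)
  k4: at (s, t) = (-0.961387, 0.124938), (ds/dtau, dt/dtau) = (-0.000444, 0.293883); Gamma_sss = 2.020296, Gamma_sst = 3.302076, Gamma_stt = 2.533306, Gamma_tss = -4.831736, Gamma_tst = -4.187933, Gamma_ttt = -3.354195; k4 = (-0.000444, 0.293883, -0.217933, 0.288600)
  Y <- Y + (h/6)(k1 + 2k2 + 2k3 + k4): s = -0.9614, t = 0.1249, ds/dtau = -0.0004, dt/dtau = 0.2939


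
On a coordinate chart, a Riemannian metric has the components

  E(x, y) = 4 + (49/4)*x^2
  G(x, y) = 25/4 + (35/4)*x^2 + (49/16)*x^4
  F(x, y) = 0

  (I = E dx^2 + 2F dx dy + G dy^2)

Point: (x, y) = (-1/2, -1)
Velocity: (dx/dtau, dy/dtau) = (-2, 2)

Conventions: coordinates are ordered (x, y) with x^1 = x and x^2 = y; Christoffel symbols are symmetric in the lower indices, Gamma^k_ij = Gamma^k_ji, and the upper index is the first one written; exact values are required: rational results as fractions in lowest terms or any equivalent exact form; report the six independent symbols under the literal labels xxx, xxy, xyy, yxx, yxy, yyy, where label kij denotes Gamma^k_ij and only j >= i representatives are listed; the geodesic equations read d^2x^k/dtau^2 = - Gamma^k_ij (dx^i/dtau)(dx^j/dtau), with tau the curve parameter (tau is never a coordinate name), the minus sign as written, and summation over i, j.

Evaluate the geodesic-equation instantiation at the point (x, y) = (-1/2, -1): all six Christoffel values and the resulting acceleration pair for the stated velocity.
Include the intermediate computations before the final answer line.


E = 113/16, F = 0, G = 2209/256 at the point
E_x = -49/4, E_y = 0, F_x = 0, F_y = 0, G_x = -329/32, G_y = 0
EG - F^2 = 249617/4096;  g^inv = (4096/249617) * [[2209/256, 0], [0, 113/16]]
first-kind symbols [ij,l] = (1/2)(d_i g_jl + d_j g_il - d_l g_ij): [xx,x] = E_x/2 = -49/8, [xx,y] = F_x - E_y/2 = 0, [xy,x] = E_y/2 = 0, [xy,y] = G_x/2 = -329/64, [yy,x] = F_y - G_x/2 = 329/64, [yy,y] = G_y/2 = 0
Gamma^x_ij = (G*[ij,x] - F*[ij,y])/(EG - F^2), Gamma^y_ij = (E*[ij,y] - F*[ij,x])/(EG - F^2)
Gamma_xxx = -98/113, Gamma_xxy = 0, Gamma_xyy = 329/452, Gamma_yxx = 0, Gamma_yxy = -28/47, Gamma_yyy = 0
d^2x/dtau^2 = -(Gamma_xxx*(-2)^2 + 2*Gamma_xxy*(-2)*(2) + Gamma_xyy*(2)^2) = 63/113
d^2y/dtau^2 = -(Gamma_yxx*(-2)^2 + 2*Gamma_yxy*(-2)*(2) + Gamma_yyy*(2)^2) = -224/47

Answer: Gamma_xxx = -98/113, Gamma_xxy = 0, Gamma_xyy = 329/452, Gamma_yxx = 0, Gamma_yxy = -28/47, Gamma_yyy = 0; accelerations (d^2x/dtau^2, d^2y/dtau^2) = (63/113, -224/47)


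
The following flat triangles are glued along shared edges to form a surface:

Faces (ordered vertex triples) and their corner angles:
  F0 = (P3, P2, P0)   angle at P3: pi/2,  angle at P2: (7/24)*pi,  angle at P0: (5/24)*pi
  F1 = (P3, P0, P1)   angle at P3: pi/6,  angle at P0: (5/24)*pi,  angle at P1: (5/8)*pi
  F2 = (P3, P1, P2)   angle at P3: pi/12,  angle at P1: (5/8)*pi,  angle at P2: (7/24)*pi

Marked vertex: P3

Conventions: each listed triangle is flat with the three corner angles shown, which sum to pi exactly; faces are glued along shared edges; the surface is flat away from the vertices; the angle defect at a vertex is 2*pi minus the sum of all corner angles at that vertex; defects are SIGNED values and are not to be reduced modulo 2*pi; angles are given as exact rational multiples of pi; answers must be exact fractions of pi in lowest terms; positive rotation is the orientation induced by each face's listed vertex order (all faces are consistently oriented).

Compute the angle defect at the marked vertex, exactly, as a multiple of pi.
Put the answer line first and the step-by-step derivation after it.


Answer: defect(P3) = (5/4)*pi

Sum of corner angles at P3: (3/4)*pi
defect = 2*pi - (3/4)*pi


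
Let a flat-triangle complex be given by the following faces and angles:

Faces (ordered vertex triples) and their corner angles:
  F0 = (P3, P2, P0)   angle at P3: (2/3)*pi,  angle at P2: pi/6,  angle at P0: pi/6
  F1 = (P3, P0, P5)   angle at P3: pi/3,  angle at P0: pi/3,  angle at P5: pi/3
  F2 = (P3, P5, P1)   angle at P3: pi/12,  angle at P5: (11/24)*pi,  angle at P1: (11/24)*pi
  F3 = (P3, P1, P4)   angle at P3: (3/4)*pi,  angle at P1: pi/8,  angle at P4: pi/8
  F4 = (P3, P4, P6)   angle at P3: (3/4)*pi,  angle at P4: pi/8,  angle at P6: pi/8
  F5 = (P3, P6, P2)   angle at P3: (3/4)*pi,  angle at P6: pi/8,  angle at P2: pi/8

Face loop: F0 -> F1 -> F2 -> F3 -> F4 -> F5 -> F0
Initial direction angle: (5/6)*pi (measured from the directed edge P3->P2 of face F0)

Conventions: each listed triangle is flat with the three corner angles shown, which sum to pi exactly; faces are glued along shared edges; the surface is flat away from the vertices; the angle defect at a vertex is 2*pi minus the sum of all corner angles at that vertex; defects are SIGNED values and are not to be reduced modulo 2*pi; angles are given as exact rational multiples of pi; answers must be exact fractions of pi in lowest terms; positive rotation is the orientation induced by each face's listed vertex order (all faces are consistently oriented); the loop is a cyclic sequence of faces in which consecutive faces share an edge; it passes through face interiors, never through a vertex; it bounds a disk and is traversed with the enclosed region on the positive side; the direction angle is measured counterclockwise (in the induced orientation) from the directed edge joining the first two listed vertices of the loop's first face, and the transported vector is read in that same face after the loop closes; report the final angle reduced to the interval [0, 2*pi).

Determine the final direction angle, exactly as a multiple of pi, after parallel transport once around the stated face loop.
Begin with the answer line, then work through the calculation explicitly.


Answer: final direction angle = (3/2)*pi

enclosed vertex P3: corner angles sum to (10/3)*pi, defect = 2*pi - (10/3)*pi = (-4/3)*pi
summing the enclosed defects onto the initial angle, mod 2*pi in the induced orientation:
final angle = (5/6)*pi - (4/3)*pi = (3/2)*pi (mod 2*pi)


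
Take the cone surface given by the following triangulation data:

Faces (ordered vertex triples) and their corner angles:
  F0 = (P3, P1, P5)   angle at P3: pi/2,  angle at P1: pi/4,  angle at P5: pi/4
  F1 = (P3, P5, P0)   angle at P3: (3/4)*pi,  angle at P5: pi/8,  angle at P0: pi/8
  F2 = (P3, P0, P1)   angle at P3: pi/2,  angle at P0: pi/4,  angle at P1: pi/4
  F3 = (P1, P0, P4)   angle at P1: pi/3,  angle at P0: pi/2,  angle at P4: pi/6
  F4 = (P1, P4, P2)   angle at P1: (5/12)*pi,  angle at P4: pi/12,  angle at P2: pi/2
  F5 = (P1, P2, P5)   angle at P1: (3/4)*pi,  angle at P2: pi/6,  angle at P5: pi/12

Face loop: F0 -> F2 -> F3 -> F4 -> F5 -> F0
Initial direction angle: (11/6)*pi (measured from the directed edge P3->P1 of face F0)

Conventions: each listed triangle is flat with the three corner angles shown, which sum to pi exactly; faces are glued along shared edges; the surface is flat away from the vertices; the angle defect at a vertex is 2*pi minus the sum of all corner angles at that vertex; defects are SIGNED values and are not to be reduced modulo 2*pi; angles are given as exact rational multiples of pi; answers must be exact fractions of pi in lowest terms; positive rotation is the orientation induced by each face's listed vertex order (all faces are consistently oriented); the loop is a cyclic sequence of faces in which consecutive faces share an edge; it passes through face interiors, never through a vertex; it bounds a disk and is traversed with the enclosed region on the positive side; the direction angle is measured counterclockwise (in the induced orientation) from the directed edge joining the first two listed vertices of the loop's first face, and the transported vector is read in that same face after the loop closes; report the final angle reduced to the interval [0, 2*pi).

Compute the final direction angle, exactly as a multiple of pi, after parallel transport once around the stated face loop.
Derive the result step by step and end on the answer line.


enclosed vertex P1: corner angles sum to 2*pi, defect = 2*pi - 2*pi = 0
final direction = starting direction + enclosed defect total, reduced mod 2*pi (induced orientation)
final angle = (11/6)*pi + 0 = (11/6)*pi (mod 2*pi)

Answer: final direction angle = (11/6)*pi
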